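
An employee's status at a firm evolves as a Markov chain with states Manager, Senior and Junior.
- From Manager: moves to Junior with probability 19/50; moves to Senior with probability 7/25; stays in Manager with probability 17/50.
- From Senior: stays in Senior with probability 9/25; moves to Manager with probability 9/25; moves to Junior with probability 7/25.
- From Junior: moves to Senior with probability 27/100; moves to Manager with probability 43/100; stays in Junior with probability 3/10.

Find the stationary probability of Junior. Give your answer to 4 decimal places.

0.3240

Let the stationary distribution be π with π = πP and π_1 + π_2 + π_3 = 1.
π_1 = 0.34·π_1 + 0.36·π_2 + 0.43·π_3
π_2 = 0.28·π_1 + 0.36·π_2 + 0.27·π_3
Solving with the normalization constraint gives π = (0.3752, 0.3008, 0.3240).
So the stationary probability of Junior is 0.3240.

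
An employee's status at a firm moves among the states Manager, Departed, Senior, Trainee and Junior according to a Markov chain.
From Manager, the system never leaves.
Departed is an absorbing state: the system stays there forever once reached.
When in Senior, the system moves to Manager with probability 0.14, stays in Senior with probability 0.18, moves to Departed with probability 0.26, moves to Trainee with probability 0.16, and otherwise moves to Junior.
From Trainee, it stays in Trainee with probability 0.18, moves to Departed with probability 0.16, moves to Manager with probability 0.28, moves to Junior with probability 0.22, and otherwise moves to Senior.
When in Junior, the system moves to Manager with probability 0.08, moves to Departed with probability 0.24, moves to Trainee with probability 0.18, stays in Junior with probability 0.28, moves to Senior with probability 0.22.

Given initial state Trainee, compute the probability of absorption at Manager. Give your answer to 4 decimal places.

Let h(s) be the probability of absorption at Manager starting from transient state s. Then h(Manager) = 1 and h(Departed) = 0. By first-step analysis:
h(Senior) = 0.14·1 + 0.26·0 + 0.18·h(Senior) + 0.16·h(Trainee) + 0.26·h(Junior)
h(Trainee) = 0.28·1 + 0.16·0 + 0.16·h(Senior) + 0.18·h(Trainee) + 0.22·h(Junior)
h(Junior) = 0.08·1 + 0.24·0 + 0.22·h(Senior) + 0.18·h(Trainee) + 0.28·h(Junior)
Solving: h(Senior) = 0.3836, h(Trainee) = 0.5119, h(Junior) = 0.3563.
Starting from Trainee, the probability is 0.5119.

0.5119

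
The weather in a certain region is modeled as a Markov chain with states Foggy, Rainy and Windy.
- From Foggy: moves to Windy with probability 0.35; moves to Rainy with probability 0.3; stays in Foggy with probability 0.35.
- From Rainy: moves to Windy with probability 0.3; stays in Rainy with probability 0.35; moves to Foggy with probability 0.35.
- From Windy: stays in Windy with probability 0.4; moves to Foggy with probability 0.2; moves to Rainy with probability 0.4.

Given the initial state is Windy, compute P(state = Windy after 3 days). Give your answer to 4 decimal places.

Propagate the distribution vector 3 days from Windy.
After 0 days: (0.0000, 0.0000, 1.0000)
After 1 day: (0.2000, 0.4000, 0.4000)
After 2 days: (0.2900, 0.3600, 0.3500)
After 3 days: (0.2975, 0.3530, 0.3495)
P(in Windy after 3 days) = 0.3495

0.3495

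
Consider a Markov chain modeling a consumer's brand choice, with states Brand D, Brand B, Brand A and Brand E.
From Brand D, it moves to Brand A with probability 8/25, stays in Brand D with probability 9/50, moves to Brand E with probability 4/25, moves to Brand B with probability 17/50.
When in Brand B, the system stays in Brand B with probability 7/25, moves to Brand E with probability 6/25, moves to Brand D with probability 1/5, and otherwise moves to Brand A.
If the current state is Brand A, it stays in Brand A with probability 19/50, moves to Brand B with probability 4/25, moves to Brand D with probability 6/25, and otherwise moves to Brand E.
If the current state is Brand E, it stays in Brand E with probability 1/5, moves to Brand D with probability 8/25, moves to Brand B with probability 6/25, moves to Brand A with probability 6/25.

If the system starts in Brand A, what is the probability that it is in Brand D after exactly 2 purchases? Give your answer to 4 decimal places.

0.2368

Propagate the distribution vector 2 purchases from Brand A.
After 0 purchases: (0.0000, 0.0000, 1.0000, 0.0000)
After 1 purchase: (0.2400, 0.1600, 0.3800, 0.2200)
After 2 purchases: (0.2368, 0.2400, 0.3188, 0.2044)
P(in Brand D after 2 purchases) = 0.2368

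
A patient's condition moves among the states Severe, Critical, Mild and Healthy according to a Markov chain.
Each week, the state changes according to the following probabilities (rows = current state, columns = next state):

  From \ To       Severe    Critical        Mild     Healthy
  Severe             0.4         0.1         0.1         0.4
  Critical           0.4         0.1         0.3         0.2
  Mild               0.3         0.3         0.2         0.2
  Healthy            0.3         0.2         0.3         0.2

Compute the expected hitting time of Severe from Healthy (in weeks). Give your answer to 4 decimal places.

3.1186

Let t(s) be the expected number of weeks to first reach Severe from state s, with t(Severe) = 0. Conditioning on the first week:
t(Critical) = 1 + 0.1·t(Critical) + 0.3·t(Mild) + 0.2·t(Healthy)
t(Mild) = 1 + 0.3·t(Critical) + 0.2·t(Mild) + 0.2·t(Healthy)
t(Healthy) = 1 + 0.2·t(Critical) + 0.3·t(Mild) + 0.2·t(Healthy)
Solving: t(Critical) = 2.8351, t(Mild) = 3.0928, t(Healthy) = 3.1186.
Expected weeks from Healthy to Severe: 3.1186.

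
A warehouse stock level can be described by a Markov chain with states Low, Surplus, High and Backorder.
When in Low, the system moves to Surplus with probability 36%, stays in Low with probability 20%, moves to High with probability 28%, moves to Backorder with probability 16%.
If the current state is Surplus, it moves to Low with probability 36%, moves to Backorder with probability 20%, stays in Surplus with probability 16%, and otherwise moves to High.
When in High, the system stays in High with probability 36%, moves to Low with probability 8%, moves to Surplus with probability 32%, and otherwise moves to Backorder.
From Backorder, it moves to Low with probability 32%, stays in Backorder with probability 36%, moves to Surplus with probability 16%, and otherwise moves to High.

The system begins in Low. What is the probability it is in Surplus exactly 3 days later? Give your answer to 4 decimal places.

Propagate the distribution vector 3 days from Low.
After 0 days: (1.0000, 0.0000, 0.0000, 0.0000)
After 1 day: (0.2000, 0.3600, 0.2800, 0.1600)
After 2 days: (0.2432, 0.2448, 0.2832, 0.2288)
After 3 days: (0.2326, 0.2540, 0.2752, 0.2382)
P(in Surplus after 3 days) = 0.2540

0.2540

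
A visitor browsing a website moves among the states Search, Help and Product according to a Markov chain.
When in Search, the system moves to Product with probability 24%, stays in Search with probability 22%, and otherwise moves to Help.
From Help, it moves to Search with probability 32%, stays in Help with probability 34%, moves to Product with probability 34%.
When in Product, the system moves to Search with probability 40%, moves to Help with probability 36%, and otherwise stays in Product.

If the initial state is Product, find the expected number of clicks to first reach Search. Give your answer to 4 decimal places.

2.6899

Let t(s) be the expected number of clicks to first reach Search from state s, with t(Search) = 0. Conditioning on the first click:
t(Help) = 1 + 0.34·t(Help) + 0.34·t(Product)
t(Product) = 1 + 0.36·t(Help) + 0.24·t(Product)
Solving: t(Help) = 2.9008, t(Product) = 2.6899.
Expected clicks from Product to Search: 2.6899.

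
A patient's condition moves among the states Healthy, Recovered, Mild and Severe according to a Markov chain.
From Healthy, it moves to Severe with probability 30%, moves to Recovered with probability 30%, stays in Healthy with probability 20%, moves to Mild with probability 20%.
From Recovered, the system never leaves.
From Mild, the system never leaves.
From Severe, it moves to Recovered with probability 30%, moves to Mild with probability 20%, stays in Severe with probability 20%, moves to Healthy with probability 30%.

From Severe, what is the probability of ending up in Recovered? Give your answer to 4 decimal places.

Let h(s) be the probability of absorption at Recovered starting from transient state s. Then h(Recovered) = 1 and h(Mild) = 0. By first-step analysis:
h(Healthy) = 0.2·h(Healthy) + 0.3·1 + 0.2·0 + 0.3·h(Severe)
h(Severe) = 0.3·h(Healthy) + 0.3·1 + 0.2·0 + 0.2·h(Severe)
Solving: h(Healthy) = 0.6000, h(Severe) = 0.6000.
Starting from Severe, the probability is 0.6000.

0.6000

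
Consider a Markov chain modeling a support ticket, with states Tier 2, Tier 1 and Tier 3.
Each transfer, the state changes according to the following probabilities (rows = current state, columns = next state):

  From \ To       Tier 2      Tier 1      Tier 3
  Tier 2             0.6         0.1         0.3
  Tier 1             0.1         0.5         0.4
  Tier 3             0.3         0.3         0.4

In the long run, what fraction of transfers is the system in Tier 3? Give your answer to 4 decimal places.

Let the stationary distribution be π with π = πP and π_1 + π_2 + π_3 = 1.
π_1 = 0.6·π_1 + 0.1·π_2 + 0.3·π_3
π_2 = 0.1·π_1 + 0.5·π_2 + 0.3·π_3
Solving with the normalization constraint gives π = (0.3462, 0.2885, 0.3654).
So the stationary probability of Tier 3 is 0.3654.

0.3654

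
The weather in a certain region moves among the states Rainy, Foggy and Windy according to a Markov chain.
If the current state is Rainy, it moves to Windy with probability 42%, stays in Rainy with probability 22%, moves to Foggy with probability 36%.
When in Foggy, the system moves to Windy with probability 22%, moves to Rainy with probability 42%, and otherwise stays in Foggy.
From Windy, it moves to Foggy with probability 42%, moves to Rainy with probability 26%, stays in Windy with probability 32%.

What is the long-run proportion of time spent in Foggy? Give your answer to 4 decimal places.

0.3788

Let the stationary distribution be π with π = πP and π_1 + π_2 + π_3 = 1.
π_1 = 0.22·π_1 + 0.42·π_2 + 0.26·π_3
π_2 = 0.36·π_1 + 0.36·π_2 + 0.42·π_3
Solving with the normalization constraint gives π = (0.3083, 0.3788, 0.3129).
So the stationary probability of Foggy is 0.3788.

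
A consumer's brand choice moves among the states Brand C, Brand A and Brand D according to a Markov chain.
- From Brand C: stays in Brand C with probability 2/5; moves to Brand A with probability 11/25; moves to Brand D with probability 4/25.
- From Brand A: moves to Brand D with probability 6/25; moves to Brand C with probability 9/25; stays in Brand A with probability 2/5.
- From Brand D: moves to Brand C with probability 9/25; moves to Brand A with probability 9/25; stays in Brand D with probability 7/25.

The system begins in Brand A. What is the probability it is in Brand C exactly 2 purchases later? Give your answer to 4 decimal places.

Sum over the intermediate state after 1 purchase:
P = P(Brand A→Brand C)·P(Brand C→Brand C) + P(Brand A→Brand A)·P(Brand A→Brand C) + P(Brand A→Brand D)·P(Brand D→Brand C)
  = 0.36×0.4 + 0.4×0.36 + 0.24×0.36
  = 0.1440 + 0.1440 + 0.0864 = 0.3744

0.3744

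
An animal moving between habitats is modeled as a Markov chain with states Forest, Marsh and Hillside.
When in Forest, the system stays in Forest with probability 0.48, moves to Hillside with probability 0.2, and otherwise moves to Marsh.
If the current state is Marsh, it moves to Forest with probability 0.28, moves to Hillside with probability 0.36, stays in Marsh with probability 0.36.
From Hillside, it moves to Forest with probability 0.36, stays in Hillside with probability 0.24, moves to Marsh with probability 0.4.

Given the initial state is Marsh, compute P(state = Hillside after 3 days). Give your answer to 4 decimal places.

Propagate the distribution vector 3 days from Marsh.
After 0 days: (0.0000, 1.0000, 0.0000)
After 1 day: (0.2800, 0.3600, 0.3600)
After 2 days: (0.3648, 0.3632, 0.2720)
After 3 days: (0.3747, 0.3563, 0.2690)
P(in Hillside after 3 days) = 0.2690

0.2690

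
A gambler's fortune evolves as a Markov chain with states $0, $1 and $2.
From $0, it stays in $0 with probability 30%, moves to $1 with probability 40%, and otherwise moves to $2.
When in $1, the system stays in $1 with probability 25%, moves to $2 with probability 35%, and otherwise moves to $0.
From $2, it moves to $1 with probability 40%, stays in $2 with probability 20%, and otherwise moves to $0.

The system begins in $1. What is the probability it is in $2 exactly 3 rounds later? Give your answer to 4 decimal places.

Propagate the distribution vector 3 rounds from $1.
After 0 rounds: (0.0000, 1.0000, 0.0000)
After 1 round: (0.4000, 0.2500, 0.3500)
After 2 rounds: (0.3600, 0.3625, 0.2775)
After 3 rounds: (0.3640, 0.3456, 0.2904)
P(in $2 after 3 rounds) = 0.2904

0.2904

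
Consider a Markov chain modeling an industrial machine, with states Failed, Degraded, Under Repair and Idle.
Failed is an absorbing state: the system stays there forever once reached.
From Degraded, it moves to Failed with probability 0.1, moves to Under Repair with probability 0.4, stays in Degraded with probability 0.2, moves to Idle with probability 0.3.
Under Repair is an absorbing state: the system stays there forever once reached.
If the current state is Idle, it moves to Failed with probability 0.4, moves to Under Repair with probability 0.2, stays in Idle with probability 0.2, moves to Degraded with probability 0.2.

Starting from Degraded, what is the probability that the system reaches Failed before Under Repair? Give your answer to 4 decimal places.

0.3448

Let h(s) be the probability of absorption at Failed starting from transient state s. Then h(Failed) = 1 and h(Under Repair) = 0. By first-step analysis:
h(Degraded) = 0.1·1 + 0.2·h(Degraded) + 0.4·0 + 0.3·h(Idle)
h(Idle) = 0.4·1 + 0.2·h(Degraded) + 0.2·0 + 0.2·h(Idle)
Solving: h(Degraded) = 0.3448, h(Idle) = 0.5862.
Starting from Degraded, the probability is 0.3448.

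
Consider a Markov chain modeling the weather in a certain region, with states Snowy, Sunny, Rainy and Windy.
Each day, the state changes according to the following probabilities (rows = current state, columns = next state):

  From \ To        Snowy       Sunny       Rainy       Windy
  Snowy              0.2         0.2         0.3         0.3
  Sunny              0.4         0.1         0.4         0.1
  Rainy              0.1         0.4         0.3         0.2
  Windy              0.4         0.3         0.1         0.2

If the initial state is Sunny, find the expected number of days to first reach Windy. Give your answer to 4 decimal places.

Let t(s) be the expected number of days to first reach Windy from state s, with t(Windy) = 0. Conditioning on the first day:
t(Snowy) = 1 + 0.2·t(Snowy) + 0.2·t(Sunny) + 0.3·t(Rainy)
t(Sunny) = 1 + 0.4·t(Snowy) + 0.1·t(Sunny) + 0.4·t(Rainy)
t(Rainy) = 1 + 0.1·t(Snowy) + 0.4·t(Sunny) + 0.3·t(Rainy)
Solving: t(Snowy) = 4.5570, t(Sunny) = 5.4430, t(Rainy) = 5.1899.
Expected days from Sunny to Windy: 5.4430.

5.4430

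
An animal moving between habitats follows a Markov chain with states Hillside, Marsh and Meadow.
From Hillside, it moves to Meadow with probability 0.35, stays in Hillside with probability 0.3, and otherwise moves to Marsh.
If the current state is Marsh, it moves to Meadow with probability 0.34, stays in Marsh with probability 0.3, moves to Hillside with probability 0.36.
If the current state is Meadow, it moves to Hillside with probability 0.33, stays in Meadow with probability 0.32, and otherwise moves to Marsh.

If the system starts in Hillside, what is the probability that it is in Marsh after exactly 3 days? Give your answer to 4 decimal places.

Propagate the distribution vector 3 days from Hillside.
After 0 days: (1.0000, 0.0000, 0.0000)
After 1 day: (0.3000, 0.3500, 0.3500)
After 2 days: (0.3315, 0.3325, 0.3360)
After 3 days: (0.3300, 0.3334, 0.3366)
P(in Marsh after 3 days) = 0.3334

0.3334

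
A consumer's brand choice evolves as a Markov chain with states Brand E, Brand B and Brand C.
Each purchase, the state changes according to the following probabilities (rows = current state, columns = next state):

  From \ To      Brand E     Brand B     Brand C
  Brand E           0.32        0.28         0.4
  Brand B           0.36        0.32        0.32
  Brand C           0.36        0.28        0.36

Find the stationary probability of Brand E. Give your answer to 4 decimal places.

0.3462

Let the stationary distribution be π with π = πP and π_1 + π_2 + π_3 = 1.
π_1 = 0.32·π_1 + 0.36·π_2 + 0.36·π_3
π_2 = 0.28·π_1 + 0.32·π_2 + 0.28·π_3
Solving with the normalization constraint gives π = (0.3462, 0.2917, 0.3622).
So the stationary probability of Brand E is 0.3462.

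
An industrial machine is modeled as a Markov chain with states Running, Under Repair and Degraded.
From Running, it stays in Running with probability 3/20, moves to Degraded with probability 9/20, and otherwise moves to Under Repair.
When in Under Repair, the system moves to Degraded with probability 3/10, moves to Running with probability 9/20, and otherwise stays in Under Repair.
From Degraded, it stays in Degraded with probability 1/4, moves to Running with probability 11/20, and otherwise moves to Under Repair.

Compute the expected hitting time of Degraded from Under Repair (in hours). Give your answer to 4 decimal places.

2.8415

Let t(s) be the expected number of hours to first reach Degraded from state s, with t(Degraded) = 0. Conditioning on the first hour:
t(Running) = 1 + 0.15·t(Running) + 0.4·t(Under Repair)
t(Under Repair) = 1 + 0.45·t(Running) + 0.25·t(Under Repair)
Solving: t(Running) = 2.5137, t(Under Repair) = 2.8415.
Expected hours from Under Repair to Degraded: 2.8415.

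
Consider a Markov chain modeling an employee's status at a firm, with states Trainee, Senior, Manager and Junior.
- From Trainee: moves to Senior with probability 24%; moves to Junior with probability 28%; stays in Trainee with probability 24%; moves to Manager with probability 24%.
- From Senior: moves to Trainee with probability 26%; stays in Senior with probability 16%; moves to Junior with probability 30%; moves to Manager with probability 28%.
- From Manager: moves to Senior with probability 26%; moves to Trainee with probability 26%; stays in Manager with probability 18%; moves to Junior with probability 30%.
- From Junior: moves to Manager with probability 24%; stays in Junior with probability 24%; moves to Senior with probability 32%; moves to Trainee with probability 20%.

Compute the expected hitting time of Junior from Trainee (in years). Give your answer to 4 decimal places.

3.4574

Let t(s) be the expected number of years to first reach Junior from state s, with t(Junior) = 0. Conditioning on the first year:
t(Trainee) = 1 + 0.24·t(Trainee) + 0.24·t(Senior) + 0.24·t(Manager)
t(Senior) = 1 + 0.26·t(Trainee) + 0.16·t(Senior) + 0.28·t(Manager)
t(Manager) = 1 + 0.26·t(Trainee) + 0.26·t(Senior) + 0.18·t(Manager)
Solving: t(Trainee) = 3.4574, t(Senior) = 3.3910, t(Manager) = 3.3910.
Expected years from Trainee to Junior: 3.4574.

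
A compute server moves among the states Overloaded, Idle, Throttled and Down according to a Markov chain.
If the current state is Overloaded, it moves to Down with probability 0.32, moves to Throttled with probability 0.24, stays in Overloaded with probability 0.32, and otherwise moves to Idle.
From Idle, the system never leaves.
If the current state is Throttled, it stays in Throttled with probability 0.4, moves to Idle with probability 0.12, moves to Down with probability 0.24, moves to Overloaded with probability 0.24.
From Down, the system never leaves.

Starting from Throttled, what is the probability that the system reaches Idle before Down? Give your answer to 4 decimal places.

Let h(s) be the probability of absorption at Idle starting from transient state s. Then h(Idle) = 1 and h(Down) = 0. By first-step analysis:
h(Overloaded) = 0.32·h(Overloaded) + 0.12·1 + 0.24·h(Throttled) + 0.32·0
h(Throttled) = 0.24·h(Overloaded) + 0.12·1 + 0.4·h(Throttled) + 0.24·0
Solving: h(Overloaded) = 0.2877, h(Throttled) = 0.3151.
Starting from Throttled, the probability is 0.3151.

0.3151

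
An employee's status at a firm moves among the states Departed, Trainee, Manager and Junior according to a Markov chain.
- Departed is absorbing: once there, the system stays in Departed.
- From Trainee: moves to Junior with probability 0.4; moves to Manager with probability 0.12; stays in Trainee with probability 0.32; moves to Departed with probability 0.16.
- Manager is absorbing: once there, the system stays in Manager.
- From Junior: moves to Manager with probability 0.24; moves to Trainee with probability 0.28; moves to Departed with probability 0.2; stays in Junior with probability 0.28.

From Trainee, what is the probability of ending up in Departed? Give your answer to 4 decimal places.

Let h(s) be the probability of absorption at Departed starting from transient state s. Then h(Departed) = 1 and h(Manager) = 0. By first-step analysis:
h(Trainee) = 0.16·1 + 0.32·h(Trainee) + 0.12·0 + 0.4·h(Junior)
h(Junior) = 0.2·1 + 0.28·h(Trainee) + 0.24·0 + 0.28·h(Junior)
Solving: h(Trainee) = 0.5169, h(Junior) = 0.4788.
Starting from Trainee, the probability is 0.5169.

0.5169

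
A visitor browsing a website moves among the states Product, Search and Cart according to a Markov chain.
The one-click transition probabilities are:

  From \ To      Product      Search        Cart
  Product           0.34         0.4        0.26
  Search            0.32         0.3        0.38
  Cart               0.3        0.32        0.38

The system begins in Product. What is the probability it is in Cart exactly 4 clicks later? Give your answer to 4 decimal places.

Propagate the distribution vector 4 clicks from Product.
After 0 clicks: (1.0000, 0.0000, 0.0000)
After 1 click: (0.3400, 0.4000, 0.2600)
After 2 clicks: (0.3216, 0.3392, 0.3392)
After 3 clicks: (0.3196, 0.3389, 0.3414)
After 4 clicks: (0.3196, 0.3388, 0.3416)
P(in Cart after 4 clicks) = 0.3416

0.3416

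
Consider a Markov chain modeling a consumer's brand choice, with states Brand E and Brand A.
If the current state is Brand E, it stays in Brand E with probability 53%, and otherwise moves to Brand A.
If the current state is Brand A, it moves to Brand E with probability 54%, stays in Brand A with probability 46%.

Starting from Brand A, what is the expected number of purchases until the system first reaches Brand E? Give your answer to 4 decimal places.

Let t(s) be the expected number of purchases to first reach Brand E from state s, with t(Brand E) = 0. Conditioning on the first purchase:
t(Brand A) = 1 + 0.46·t(Brand A)
Solving: t(Brand A) = 1.8519.
Expected purchases from Brand A to Brand E: 1.8519.

1.8519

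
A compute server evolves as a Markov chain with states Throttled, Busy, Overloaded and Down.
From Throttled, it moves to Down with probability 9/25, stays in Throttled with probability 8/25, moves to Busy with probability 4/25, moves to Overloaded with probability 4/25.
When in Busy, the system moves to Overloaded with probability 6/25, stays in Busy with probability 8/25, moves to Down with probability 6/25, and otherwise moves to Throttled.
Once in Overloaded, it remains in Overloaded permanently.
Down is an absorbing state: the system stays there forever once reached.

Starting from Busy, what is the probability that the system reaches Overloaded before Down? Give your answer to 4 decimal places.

Let h(s) be the probability of absorption at Overloaded starting from transient state s. Then h(Overloaded) = 1 and h(Down) = 0. By first-step analysis:
h(Throttled) = 0.32·h(Throttled) + 0.16·h(Busy) + 0.16·1 + 0.36·0
h(Busy) = 0.2·h(Throttled) + 0.32·h(Busy) + 0.24·1 + 0.24·0
Solving: h(Throttled) = 0.3420, h(Busy) = 0.4535.
Starting from Busy, the probability is 0.4535.

0.4535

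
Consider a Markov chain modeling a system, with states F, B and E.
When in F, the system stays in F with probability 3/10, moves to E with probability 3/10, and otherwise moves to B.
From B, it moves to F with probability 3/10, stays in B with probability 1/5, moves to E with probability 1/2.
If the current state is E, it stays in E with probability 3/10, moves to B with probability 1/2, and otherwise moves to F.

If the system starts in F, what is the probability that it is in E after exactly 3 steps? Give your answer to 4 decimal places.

0.3700

Propagate the distribution vector 3 steps from F.
After 0 steps: (1.0000, 0.0000, 0.0000)
After 1 step: (0.3000, 0.4000, 0.3000)
After 2 steps: (0.2700, 0.3500, 0.3800)
After 3 steps: (0.2620, 0.3680, 0.3700)
P(in E after 3 steps) = 0.3700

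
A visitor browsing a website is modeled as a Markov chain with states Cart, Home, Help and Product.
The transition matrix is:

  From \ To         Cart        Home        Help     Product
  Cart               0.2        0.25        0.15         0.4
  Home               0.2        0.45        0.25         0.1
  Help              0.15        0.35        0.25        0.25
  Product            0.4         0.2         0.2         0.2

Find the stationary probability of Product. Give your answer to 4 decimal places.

Let the stationary distribution be π with π = πP and π_1 + π_2 + π_3 + π_4 = 1.
π_1 = 0.2·π_1 + 0.2·π_2 + 0.15·π_3 + 0.4·π_4
π_2 = 0.25·π_1 + 0.45·π_2 + 0.35·π_3 + 0.2·π_4
π_3 = 0.15·π_1 + 0.25·π_2 + 0.25·π_3 + 0.2·π_4
Solving with the normalization constraint gives π = (0.2343, 0.3253, 0.2153, 0.2251).
So the stationary probability of Product is 0.2251.

0.2251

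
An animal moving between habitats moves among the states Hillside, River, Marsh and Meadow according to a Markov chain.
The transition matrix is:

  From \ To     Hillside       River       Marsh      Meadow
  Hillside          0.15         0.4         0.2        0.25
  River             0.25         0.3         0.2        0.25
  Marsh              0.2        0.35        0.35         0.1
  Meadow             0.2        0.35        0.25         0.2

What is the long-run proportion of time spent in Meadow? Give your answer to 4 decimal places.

Let the stationary distribution be π with π = πP and π_1 + π_2 + π_3 + π_4 = 1.
π_1 = 0.15·π_1 + 0.25·π_2 + 0.2·π_3 + 0.2·π_4
π_2 = 0.4·π_1 + 0.3·π_2 + 0.35·π_3 + 0.35·π_4
π_3 = 0.2·π_1 + 0.2·π_2 + 0.35·π_3 + 0.25·π_4
Solving with the normalization constraint gives π = (0.2068, 0.3432, 0.2472, 0.2028).
So the stationary probability of Meadow is 0.2028.

0.2028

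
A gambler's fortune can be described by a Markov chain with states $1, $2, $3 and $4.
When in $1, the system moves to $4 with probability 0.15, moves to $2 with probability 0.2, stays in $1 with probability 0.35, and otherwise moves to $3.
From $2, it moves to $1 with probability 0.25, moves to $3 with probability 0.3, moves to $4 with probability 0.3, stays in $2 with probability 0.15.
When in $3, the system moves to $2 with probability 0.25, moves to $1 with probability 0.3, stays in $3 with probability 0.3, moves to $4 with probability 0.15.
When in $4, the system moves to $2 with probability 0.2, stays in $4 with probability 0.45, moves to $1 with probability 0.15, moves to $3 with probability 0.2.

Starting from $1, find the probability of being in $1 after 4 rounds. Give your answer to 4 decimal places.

0.2661

Propagate the distribution vector 4 rounds from $1.
After 0 rounds: (1.0000, 0.0000, 0.0000, 0.0000)
After 1 round: (0.3500, 0.2000, 0.3000, 0.1500)
After 2 rounds: (0.2850, 0.2050, 0.2850, 0.2250)
After 3 rounds: (0.2703, 0.2040, 0.2775, 0.2483)
After 4 rounds: (0.2661, 0.2037, 0.2752, 0.2551)
P(in $1 after 4 rounds) = 0.2661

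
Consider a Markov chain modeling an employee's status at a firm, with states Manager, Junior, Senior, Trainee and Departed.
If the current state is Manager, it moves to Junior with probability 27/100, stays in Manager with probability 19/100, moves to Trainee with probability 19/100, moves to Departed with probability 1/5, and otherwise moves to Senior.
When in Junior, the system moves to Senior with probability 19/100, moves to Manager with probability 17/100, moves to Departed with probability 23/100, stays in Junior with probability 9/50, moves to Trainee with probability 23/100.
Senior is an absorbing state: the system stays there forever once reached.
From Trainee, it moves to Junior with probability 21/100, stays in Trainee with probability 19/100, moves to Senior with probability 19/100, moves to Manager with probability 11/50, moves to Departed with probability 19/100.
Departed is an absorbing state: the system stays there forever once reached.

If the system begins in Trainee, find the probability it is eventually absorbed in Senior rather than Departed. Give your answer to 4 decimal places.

Let h(s) be the probability of absorption at Senior starting from transient state s. Then h(Senior) = 1 and h(Departed) = 0. By first-step analysis:
h(Manager) = 0.19·h(Manager) + 0.27·h(Junior) + 0.15·1 + 0.19·h(Trainee) + 0.2·0
h(Junior) = 0.17·h(Manager) + 0.18·h(Junior) + 0.19·1 + 0.23·h(Trainee) + 0.23·0
h(Trainee) = 0.22·h(Manager) + 0.21·h(Junior) + 0.19·1 + 0.19·h(Trainee) + 0.19·0
Solving: h(Manager) = 0.4495, h(Junior) = 0.4582, h(Trainee) = 0.4754.
Starting from Trainee, the probability is 0.4754.

0.4754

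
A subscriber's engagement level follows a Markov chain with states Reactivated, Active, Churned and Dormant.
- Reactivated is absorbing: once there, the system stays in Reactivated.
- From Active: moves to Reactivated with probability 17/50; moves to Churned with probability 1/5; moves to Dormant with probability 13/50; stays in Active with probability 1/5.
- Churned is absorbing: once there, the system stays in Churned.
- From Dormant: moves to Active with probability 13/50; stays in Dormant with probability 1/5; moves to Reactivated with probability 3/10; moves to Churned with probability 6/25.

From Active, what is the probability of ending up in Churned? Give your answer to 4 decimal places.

Let h(s) be the probability of absorption at Churned starting from transient state s. Then h(Churned) = 1 and h(Reactivated) = 0. By first-step analysis:
h(Active) = 0.34·0 + 0.2·h(Active) + 0.2·1 + 0.26·h(Dormant)
h(Dormant) = 0.3·0 + 0.26·h(Active) + 0.24·1 + 0.2·h(Dormant)
Solving: h(Active) = 0.3885, h(Dormant) = 0.4263.
Starting from Active, the probability is 0.3885.

0.3885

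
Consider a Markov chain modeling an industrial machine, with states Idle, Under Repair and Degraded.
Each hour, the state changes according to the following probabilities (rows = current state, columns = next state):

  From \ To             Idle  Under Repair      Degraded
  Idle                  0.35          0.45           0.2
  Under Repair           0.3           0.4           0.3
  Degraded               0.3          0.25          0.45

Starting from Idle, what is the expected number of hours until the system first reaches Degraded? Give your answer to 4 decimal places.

4.1176

Let t(s) be the expected number of hours to first reach Degraded from state s, with t(Degraded) = 0. Conditioning on the first hour:
t(Idle) = 1 + 0.35·t(Idle) + 0.45·t(Under Repair)
t(Under Repair) = 1 + 0.3·t(Idle) + 0.4·t(Under Repair)
Solving: t(Idle) = 4.1176, t(Under Repair) = 3.7255.
Expected hours from Idle to Degraded: 4.1176.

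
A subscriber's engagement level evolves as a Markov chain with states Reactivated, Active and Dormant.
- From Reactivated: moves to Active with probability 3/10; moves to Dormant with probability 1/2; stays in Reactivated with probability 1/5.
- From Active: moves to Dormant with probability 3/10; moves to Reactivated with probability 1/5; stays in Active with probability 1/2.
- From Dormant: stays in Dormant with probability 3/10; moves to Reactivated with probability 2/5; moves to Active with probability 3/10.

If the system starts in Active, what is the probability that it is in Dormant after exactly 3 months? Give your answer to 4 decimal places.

0.3520

Propagate the distribution vector 3 months from Active.
After 0 months: (0.0000, 1.0000, 0.0000)
After 1 month: (0.2000, 0.5000, 0.3000)
After 2 months: (0.2600, 0.4000, 0.3400)
After 3 months: (0.2680, 0.3800, 0.3520)
P(in Dormant after 3 months) = 0.3520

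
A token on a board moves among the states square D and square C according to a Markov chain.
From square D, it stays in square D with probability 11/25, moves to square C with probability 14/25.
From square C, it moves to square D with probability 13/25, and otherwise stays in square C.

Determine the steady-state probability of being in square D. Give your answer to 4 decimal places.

0.4815

Let the stationary distribution be π with π = πP and π_1 + π_2 = 1.
π_1 = 0.44·π_1 + 0.52·π_2
Solving with the normalization constraint gives π = (0.4815, 0.5185).
So the stationary probability of square D is 0.4815.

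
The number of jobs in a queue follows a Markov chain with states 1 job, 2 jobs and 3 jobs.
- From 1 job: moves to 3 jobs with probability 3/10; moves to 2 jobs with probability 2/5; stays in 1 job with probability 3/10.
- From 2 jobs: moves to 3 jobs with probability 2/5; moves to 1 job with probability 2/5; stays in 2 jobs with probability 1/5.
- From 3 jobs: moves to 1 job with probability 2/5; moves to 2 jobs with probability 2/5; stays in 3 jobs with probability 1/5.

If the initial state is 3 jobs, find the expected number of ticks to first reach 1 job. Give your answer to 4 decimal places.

Let t(s) be the expected number of ticks to first reach 1 job from state s, with t(1 job) = 0. Conditioning on the first tick:
t(2 jobs) = 1 + 0.2·t(2 jobs) + 0.4·t(3 jobs)
t(3 jobs) = 1 + 0.4·t(2 jobs) + 0.2·t(3 jobs)
Solving: t(2 jobs) = 2.5000, t(3 jobs) = 2.5000.
Expected ticks from 3 jobs to 1 job: 2.5000.

2.5000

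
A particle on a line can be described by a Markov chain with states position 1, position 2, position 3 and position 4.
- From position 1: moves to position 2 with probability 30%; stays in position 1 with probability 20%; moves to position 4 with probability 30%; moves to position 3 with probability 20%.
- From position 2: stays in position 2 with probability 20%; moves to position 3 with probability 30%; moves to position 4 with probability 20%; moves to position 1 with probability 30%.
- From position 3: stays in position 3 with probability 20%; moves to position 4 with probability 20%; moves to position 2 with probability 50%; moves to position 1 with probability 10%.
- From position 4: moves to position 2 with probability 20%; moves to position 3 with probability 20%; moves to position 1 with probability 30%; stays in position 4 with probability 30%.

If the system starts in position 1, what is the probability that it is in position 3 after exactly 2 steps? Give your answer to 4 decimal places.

0.2300

Propagate the distribution vector 2 steps from position 1.
After 0 steps: (1.0000, 0.0000, 0.0000, 0.0000)
After 1 step: (0.2000, 0.3000, 0.2000, 0.3000)
After 2 steps: (0.2400, 0.2800, 0.2300, 0.2500)
P(in position 3 after 2 steps) = 0.2300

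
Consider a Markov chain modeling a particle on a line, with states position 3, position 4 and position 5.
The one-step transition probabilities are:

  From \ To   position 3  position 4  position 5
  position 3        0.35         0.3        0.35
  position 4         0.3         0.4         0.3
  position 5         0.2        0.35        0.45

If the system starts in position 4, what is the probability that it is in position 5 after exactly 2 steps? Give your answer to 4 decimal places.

0.3600

Sum over the intermediate state after 1 step:
P = P(position 4→position 3)·P(position 3→position 5) + P(position 4→position 4)·P(position 4→position 5) + P(position 4→position 5)·P(position 5→position 5)
  = 0.3×0.35 + 0.4×0.3 + 0.3×0.45
  = 0.1050 + 0.1200 + 0.1350 = 0.3600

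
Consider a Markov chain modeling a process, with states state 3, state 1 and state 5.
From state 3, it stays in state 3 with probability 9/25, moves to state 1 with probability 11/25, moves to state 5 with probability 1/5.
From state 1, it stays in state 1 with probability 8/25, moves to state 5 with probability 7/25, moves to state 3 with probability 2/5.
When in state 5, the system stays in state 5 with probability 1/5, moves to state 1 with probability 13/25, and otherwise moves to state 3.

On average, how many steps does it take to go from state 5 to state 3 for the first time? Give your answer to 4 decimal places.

3.0120

Let t(s) be the expected number of steps to first reach state 3 from state s, with t(state 3) = 0. Conditioning on the first step:
t(state 1) = 1 + 0.32·t(state 1) + 0.28·t(state 5)
t(state 5) = 1 + 0.52·t(state 1) + 0.2·t(state 5)
Solving: t(state 1) = 2.7108, t(state 5) = 3.0120.
Expected steps from state 5 to state 3: 3.0120.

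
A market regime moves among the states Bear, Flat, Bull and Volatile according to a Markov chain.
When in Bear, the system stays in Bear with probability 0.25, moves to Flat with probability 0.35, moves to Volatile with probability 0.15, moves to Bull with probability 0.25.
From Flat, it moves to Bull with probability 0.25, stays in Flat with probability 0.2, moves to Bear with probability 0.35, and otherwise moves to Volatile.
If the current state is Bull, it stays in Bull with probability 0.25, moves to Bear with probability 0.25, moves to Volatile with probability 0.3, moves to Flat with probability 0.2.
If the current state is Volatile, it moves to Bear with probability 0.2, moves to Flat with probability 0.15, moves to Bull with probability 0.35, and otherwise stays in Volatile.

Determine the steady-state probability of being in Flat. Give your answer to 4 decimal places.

Let the stationary distribution be π with π = πP and π_1 + π_2 + π_3 + π_4 = 1.
π_1 = 0.25·π_1 + 0.35·π_2 + 0.25·π_3 + 0.2·π_4
π_2 = 0.35·π_1 + 0.2·π_2 + 0.2·π_3 + 0.15·π_4
π_3 = 0.25·π_1 + 0.25·π_2 + 0.25·π_3 + 0.35·π_4
Solving with the normalization constraint gives π = (0.2608, 0.2272, 0.2738, 0.2382).
So the stationary probability of Flat is 0.2272.

0.2272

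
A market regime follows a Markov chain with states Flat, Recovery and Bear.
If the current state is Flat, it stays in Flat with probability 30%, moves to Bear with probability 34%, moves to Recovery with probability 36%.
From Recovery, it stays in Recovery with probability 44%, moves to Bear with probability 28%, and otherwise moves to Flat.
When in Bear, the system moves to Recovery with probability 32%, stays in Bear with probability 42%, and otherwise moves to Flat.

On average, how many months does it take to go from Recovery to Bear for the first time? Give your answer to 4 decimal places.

Let t(s) be the expected number of months to first reach Bear from state s, with t(Bear) = 0. Conditioning on the first month:
t(Flat) = 1 + 0.3·t(Flat) + 0.36·t(Recovery)
t(Recovery) = 1 + 0.28·t(Flat) + 0.44·t(Recovery)
Solving: t(Flat) = 3.1593, t(Recovery) = 3.3654.
Expected months from Recovery to Bear: 3.3654.

3.3654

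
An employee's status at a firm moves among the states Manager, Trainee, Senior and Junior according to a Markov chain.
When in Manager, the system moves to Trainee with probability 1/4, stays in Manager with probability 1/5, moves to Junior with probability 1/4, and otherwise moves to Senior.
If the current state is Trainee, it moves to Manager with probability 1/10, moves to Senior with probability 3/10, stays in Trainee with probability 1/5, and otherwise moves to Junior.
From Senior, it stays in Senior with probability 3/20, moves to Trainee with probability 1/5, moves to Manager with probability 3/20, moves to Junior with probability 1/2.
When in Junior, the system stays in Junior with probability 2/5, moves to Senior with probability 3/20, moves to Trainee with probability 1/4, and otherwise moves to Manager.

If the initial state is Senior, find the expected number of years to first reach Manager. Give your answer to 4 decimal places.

6.2254

Let t(s) be the expected number of years to first reach Manager from state s, with t(Manager) = 0. Conditioning on the first year:
t(Trainee) = 1 + 0.2·t(Trainee) + 0.3·t(Senior) + 0.4·t(Junior)
t(Senior) = 1 + 0.2·t(Trainee) + 0.15·t(Senior) + 0.5·t(Junior)
t(Junior) = 1 + 0.25·t(Trainee) + 0.15·t(Senior) + 0.4·t(Junior)
Solving: t(Trainee) = 6.5634, t(Senior) = 6.2254, t(Junior) = 5.9577.
Expected years from Senior to Manager: 6.2254.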